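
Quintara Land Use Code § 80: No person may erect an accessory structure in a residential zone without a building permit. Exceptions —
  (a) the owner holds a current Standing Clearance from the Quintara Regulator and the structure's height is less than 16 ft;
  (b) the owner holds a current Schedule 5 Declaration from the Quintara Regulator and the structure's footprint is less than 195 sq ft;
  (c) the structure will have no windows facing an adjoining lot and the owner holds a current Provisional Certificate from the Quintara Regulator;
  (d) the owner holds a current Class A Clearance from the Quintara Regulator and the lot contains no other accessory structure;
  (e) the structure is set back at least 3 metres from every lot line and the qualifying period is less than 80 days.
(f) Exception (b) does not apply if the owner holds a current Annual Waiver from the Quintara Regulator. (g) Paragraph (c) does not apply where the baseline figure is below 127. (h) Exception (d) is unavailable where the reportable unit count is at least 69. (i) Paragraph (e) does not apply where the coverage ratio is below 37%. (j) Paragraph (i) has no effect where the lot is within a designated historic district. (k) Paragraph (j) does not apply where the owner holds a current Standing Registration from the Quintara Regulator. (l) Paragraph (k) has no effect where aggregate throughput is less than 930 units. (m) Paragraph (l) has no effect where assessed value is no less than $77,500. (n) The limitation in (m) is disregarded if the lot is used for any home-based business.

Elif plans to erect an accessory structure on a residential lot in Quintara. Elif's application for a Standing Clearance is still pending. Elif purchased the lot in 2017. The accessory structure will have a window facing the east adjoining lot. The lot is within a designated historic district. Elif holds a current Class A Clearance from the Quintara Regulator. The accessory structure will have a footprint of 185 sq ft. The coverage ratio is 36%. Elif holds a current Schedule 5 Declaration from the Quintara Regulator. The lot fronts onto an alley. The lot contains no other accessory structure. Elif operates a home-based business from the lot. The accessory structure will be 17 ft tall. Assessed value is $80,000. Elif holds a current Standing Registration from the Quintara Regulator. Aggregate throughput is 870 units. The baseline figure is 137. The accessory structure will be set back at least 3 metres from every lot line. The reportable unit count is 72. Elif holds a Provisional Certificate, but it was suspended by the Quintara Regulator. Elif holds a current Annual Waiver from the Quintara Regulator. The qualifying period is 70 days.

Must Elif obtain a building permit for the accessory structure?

Exception (a) fails — the Standing Clearance is not current.
Exception (b): a current Schedule 5 Declaration is held; the structure's footprint is 185 sq ft, less than the 195 sq ft limit — every condition holds. However, paragraph (f) must be considered: (f) is triggered — a current Annual Waiver is held. (b) is therefore removed.
Exception (c) does not apply: a window faces an adjoining lot.
Exception (d): a current Class A Clearance is held; the lot has no other accessory structure — every condition holds. But applying paragraph (h): (h) is engaged — the reportable unit count is 72, meeting the 69 threshold. (d) is therefore removed.
All of (e)'s requirements are met (the setback is at least 3 m on every side; the qualifying period is 70 days, less than the 80 days limit). Under paragraphs (i)–(n): (i) is triggered (the coverage ratio is 36%, below the 37% limit), but is overridden by (j): (j) is engaged — the lot is in a historic district. (k) would limit (j) — a current Standing Registration is held — but (l) sets (k) aside: (l) operates against (k): aggregate throughput is 870 units, less than the 930 units limit. (m) would limit (l) — assessed value is $80,000, meeting the $77,500 threshold — but (n) sets (m) aside: (n) operates against (m): a home-based business operates on the lot. (e) remains available.

No — exception (e) applies; Elif does not need a building permit.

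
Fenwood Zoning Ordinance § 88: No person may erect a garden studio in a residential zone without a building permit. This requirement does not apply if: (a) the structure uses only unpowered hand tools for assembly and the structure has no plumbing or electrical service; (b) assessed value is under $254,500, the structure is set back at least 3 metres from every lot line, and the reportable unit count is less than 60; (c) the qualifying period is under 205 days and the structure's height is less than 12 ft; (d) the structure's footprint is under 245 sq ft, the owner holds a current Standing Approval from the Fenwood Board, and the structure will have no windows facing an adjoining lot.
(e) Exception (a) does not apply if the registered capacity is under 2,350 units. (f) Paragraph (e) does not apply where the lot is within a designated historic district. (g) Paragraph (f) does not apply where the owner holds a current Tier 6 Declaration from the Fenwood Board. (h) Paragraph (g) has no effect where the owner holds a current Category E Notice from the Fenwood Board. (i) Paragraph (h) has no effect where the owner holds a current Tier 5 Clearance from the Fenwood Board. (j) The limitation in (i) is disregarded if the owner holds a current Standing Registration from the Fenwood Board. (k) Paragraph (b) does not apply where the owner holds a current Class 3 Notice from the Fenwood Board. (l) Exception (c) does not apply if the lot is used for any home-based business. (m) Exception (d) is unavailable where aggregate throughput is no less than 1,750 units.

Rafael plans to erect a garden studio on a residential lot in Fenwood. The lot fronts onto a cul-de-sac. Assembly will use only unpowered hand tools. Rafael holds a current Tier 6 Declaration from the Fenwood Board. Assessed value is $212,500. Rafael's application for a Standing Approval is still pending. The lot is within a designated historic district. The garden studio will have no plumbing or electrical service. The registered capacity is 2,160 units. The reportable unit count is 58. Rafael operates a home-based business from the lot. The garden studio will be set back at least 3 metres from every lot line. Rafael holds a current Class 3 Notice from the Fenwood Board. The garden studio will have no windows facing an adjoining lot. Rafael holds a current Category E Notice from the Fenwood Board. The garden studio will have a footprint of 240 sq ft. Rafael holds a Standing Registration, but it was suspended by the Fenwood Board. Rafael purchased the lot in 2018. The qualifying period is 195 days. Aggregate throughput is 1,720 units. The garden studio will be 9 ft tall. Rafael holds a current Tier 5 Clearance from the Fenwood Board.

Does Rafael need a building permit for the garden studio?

Exception (a): assembly uses only hand tools; there is no plumbing or electrical service — every condition holds. But applying paragraphs (e)–(j): (e) applies — the registered capacity is 2,160 units, under the 2,350 units limit. (f) is triggered (the lot is in a historic district), but is overridden by (g): (g) is triggered — a current Tier 6 Declaration is held. (h) is triggered (a current Category E Notice is held), but is itself disapplied by (i): (i) is engaged — a current Tier 5 Clearance is held. (j), which would lift (i), is inapplicable — no current Standing Registration is held. Exception (a) does not apply.
Exception (b): assessed value is $212,500, under the $254,500 limit; the setback is at least 3 m on every side; the reportable unit count is 58, less than the 60 limit — every condition holds. However, paragraph (k) must be considered: (k) operates — a current Class 3 Notice is held. Exception (b) does not apply.
Exception (c)'s conditions are all satisfied: the qualifying period is 195 days, under the 205 days limit; the structure's height is 9 ft, less than the 12 ft limit. But: (l) operates against (c): a home-based business operates on the lot. So (c) is unavailable.
Exception (d) does not apply: the Standing Approval is not current.
Every exception is unavailable, so the rule governs.

Yes — Rafael must obtain a building permit.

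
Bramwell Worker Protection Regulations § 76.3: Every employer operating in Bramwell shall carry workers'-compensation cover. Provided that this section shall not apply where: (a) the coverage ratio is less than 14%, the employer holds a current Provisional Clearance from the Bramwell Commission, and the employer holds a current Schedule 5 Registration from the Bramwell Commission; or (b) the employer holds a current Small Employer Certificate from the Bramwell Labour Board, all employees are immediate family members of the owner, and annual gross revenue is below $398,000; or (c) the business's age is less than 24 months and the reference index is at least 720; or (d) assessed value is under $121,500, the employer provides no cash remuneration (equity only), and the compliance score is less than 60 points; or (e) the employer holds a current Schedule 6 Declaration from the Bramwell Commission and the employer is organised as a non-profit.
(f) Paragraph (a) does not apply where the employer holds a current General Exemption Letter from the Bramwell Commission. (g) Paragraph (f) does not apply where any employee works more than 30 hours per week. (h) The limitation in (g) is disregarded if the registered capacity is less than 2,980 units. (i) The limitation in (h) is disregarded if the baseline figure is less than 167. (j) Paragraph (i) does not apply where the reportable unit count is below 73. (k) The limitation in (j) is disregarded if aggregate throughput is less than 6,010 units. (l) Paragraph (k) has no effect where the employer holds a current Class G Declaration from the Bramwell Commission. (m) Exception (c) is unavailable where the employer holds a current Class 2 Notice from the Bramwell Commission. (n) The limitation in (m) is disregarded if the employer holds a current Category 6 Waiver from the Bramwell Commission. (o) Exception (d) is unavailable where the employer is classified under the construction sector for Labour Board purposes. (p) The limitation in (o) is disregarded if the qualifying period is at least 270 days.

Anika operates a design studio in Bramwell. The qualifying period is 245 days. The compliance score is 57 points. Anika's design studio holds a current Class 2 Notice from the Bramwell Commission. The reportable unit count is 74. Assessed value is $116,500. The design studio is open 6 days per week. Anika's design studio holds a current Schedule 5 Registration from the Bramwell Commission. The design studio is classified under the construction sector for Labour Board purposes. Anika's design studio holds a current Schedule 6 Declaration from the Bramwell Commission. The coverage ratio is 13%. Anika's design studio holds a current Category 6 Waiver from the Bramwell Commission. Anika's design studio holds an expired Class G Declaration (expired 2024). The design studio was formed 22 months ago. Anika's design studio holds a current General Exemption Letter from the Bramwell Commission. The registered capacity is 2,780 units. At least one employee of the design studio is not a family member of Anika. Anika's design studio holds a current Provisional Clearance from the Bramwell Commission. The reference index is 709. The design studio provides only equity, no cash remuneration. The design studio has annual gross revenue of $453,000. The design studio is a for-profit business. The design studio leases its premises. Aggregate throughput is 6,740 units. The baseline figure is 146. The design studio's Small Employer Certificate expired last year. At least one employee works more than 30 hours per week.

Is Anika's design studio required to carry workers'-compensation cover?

All of (a)'s requirements are met (the coverage ratio is 13%, less than the 14% limit; a current Provisional Clearance is held; a current Schedule 5 Registration is held). Under paragraphs (f)–(l): (f) applies (a current General Exemption Letter is held), but yields to (g): (g) operates against (f): at least one employee exceeds 30 hours/week. (h) operates (the registered capacity is 2,780 units, less than the 2,980 units limit), but is overridden by (i): (i) operates against (h): the baseline figure is 146, less than the 167 limit. (j), which would lift (i), is inapplicable — the reportable unit count is 74, not below 73. So (a) applies.
Exception (b) requires that the employer holds a current Small Employer Certificate from the Bramwell Labour Board; but the Small Employer Certificate has expired, so (b) is unavailable.
Exception (c) fails — the reference index is 709, short of 720.
Exception (d)'s conditions are all satisfied: assessed value is $116,500, under the $121,500 limit; remuneration is equity-only; the compliance score is 57 points, less than the 60 points limit. But applying paragraphs (o)–(p): (o) operates — the design studio is classified under the construction sector. (p), which would lift (o), is not engaged — the qualifying period is 245 days, short of 270 days. Exception (d) does not apply.
Exception (e) fails — the employer is for-profit.

No — exception (a) applies; Anika's design studio is not required to carry workers'-compensation cover.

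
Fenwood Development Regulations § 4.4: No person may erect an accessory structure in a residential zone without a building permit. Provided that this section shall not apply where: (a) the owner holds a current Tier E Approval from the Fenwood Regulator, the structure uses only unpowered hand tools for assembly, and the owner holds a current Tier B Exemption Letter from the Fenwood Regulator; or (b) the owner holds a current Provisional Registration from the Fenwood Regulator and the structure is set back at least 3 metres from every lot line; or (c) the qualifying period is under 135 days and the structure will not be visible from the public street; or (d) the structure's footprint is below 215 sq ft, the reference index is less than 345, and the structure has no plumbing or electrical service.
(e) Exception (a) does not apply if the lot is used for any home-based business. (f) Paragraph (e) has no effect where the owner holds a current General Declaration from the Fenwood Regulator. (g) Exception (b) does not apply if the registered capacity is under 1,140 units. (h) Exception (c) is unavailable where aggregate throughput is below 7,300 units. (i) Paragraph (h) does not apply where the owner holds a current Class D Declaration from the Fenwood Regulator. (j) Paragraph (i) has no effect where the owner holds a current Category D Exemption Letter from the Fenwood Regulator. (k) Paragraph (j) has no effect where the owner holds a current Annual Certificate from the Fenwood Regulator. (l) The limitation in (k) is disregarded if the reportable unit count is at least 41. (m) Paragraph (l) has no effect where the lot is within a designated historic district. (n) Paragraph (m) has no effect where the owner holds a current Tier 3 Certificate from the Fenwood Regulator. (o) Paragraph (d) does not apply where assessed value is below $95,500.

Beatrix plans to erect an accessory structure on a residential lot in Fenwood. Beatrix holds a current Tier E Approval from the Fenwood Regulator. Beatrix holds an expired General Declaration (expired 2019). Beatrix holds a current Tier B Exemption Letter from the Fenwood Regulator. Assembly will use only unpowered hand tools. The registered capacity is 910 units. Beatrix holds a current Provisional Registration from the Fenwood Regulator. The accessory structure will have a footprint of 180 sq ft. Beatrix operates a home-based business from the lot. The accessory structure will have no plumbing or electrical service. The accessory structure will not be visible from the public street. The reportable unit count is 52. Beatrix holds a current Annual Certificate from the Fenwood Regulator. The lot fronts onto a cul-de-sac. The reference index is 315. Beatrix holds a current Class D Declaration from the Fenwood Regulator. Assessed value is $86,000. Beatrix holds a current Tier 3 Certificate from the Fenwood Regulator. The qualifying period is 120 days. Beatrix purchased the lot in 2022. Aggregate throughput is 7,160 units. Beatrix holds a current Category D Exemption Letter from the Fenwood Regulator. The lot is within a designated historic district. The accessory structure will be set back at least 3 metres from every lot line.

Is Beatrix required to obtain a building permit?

Exception (a) is satisfied on its face — a current Tier E Approval is held; assembly uses only hand tools; a current Tier B Exemption Letter is held. But: (e) operates against (a): a home-based business operates on the lot. (f), which would lift (e), is inapplicable — the General Declaration is not current. Exception (a) does not apply.
Exception (b): a current Provisional Registration is held; the setback is at least 3 m on every side — every condition holds. However, paragraph (g) must be considered: (g) operates against (b): the registered capacity is 910 units, under the 1,140 units limit. (b) is therefore removed.
Exception (c): the qualifying period is 120 days, under the 135 days limit; the structure will not be visible from the street — every condition holds. However, paragraphs (h)–(n) must be considered: (h) operates against (c): aggregate throughput is 7,160 units, below the 7,300 units limit. (i) would limit (h) — a current Class D Declaration is held — but (j) sets (i) aside: (j) operates against (i): a current Category D Exemption Letter is held. (k) would limit (j) — a current Annual Certificate is held — but (l) sets (k) aside: (l) operates against (k): the reportable unit count is 52, meeting the 41 threshold. (m) would limit (l) — the lot is in a historic district — but (n) sets (m) aside: (n) applies — a current Tier 3 Certificate is held. Exception (c) does not apply.
Exception (d)'s conditions are all satisfied: the structure's footprint is 180 sq ft, below the 215 sq ft limit; the reference index is 315, less than the 345 limit; there is no plumbing or electrical service. Turning to paragraph (o): (o) operates against (d): assessed value is $86,000, below the $95,500 limit. (d) is therefore removed.
Every exception is unavailable, so the rule governs.

Yes — Beatrix must obtain a building permit.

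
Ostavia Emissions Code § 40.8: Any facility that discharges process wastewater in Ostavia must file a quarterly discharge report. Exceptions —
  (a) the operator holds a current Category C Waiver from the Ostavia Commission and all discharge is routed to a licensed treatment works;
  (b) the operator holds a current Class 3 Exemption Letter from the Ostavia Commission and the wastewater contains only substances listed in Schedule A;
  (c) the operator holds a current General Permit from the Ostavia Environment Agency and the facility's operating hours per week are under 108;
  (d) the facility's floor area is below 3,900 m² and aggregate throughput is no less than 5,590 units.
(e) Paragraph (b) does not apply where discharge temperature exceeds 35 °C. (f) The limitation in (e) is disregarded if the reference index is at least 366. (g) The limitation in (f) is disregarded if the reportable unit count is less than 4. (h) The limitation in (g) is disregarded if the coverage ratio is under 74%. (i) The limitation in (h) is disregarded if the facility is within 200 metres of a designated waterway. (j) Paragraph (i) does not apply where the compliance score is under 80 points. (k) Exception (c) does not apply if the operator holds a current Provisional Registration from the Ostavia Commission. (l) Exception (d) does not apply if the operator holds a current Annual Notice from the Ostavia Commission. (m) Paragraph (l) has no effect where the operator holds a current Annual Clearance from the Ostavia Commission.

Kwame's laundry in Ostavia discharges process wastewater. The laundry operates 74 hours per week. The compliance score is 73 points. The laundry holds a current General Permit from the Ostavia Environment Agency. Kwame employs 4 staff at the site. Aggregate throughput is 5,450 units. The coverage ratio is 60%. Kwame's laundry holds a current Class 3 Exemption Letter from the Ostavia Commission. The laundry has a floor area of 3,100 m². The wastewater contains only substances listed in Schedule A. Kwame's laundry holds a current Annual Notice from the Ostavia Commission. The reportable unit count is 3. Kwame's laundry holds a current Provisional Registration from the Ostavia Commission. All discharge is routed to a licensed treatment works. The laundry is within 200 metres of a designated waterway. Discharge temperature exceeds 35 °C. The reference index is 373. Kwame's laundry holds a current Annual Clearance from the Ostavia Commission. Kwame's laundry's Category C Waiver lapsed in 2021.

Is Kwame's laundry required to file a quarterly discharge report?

No — exception (b) applies; Kwame's laundry is not required to file a quarterly discharge report.

Exception (a) requires that the operator holds a current Category C Waiver from the Ostavia Commission; but no current Category C Waiver is held, so (a) is unavailable.
Exception (b): a current Class 3 Exemption Letter is held; the wastewater is Schedule-A-only — every condition holds. Considering the limiting provisions: (e) would limit (b) — discharge temperature exceeds 35 °C — but (f) sets (e) aside: (f) operates against (e): the reference index is 373, meeting the 366 threshold. (g) is triggered (the reportable unit count is 3, less than the 4 limit), but is set aside by (h): (h) operates — the coverage ratio is 60%, under the 74% limit. (i) applies (the laundry is within 200 m of a designated waterway), but is set aside by (j): (j) applies — the compliance score is 73 points, under the 80 points limit. Exception (b) stands.
All of (c)'s requirements are met (a current General Permit is held; the facility's operating hours per week are 74, under the 108 limit). Turning to paragraph (k): (k) operates against (c): a current Provisional Registration is held. (c) is therefore removed.
Exception (d) requires that aggregate throughput is no less than 5,590 units; but aggregate throughput is 5,450 units, short of 5,590 units, so (d) is unavailable.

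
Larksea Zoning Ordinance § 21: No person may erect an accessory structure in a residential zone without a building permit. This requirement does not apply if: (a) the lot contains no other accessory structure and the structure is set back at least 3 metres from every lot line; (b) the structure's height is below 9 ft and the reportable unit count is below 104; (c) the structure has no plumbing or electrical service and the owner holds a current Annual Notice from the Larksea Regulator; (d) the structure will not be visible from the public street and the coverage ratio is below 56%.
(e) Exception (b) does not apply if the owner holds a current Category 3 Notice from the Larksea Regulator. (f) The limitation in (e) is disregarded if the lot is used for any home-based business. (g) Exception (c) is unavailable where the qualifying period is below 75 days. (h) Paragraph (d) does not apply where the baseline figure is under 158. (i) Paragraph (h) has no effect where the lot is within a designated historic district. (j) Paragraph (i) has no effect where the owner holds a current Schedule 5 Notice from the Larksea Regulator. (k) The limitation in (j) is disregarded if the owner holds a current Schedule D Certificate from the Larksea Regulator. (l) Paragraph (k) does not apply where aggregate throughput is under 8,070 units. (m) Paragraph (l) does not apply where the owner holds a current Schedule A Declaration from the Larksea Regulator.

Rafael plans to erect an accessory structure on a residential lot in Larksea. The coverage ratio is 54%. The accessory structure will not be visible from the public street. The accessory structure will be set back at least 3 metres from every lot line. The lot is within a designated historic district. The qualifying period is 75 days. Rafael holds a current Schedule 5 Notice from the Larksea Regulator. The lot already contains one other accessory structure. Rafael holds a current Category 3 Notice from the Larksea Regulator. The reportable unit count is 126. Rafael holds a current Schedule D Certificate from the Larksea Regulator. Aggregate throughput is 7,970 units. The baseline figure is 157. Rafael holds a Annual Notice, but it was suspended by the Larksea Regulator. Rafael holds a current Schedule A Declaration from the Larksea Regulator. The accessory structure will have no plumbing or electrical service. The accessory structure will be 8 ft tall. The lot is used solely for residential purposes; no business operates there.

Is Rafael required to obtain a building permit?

Exception (a) requires that the lot contains no other accessory structure; but the lot already has another accessory structure, so (a) is unavailable.
Exception (b) fails — the reportable unit count is 126, not below 104.
Exception (c) fails — the Annual Notice is not current.
All of (d)'s requirements are met (the structure will not be visible from the street; the coverage ratio is 54%, below the 56% limit). As to paragraphs (h)–(m): (h) would limit (d) — the baseline figure is 157, under the 158 limit — but (i) sets (h) aside: (i) operates against (h): the lot is in a historic district. (j) would limit (i) — a current Schedule 5 Notice is held — but (k) sets (j) aside: (k) applies — a current Schedule D Certificate is held. (l) would limit (k) — aggregate throughput is 7,970 units, under the 8,070 units limit — but (m) sets (l) aside: (m) applies — a current Schedule A Declaration is held. So (d) applies.

No — exception (d) applies; Rafael does not need a building permit.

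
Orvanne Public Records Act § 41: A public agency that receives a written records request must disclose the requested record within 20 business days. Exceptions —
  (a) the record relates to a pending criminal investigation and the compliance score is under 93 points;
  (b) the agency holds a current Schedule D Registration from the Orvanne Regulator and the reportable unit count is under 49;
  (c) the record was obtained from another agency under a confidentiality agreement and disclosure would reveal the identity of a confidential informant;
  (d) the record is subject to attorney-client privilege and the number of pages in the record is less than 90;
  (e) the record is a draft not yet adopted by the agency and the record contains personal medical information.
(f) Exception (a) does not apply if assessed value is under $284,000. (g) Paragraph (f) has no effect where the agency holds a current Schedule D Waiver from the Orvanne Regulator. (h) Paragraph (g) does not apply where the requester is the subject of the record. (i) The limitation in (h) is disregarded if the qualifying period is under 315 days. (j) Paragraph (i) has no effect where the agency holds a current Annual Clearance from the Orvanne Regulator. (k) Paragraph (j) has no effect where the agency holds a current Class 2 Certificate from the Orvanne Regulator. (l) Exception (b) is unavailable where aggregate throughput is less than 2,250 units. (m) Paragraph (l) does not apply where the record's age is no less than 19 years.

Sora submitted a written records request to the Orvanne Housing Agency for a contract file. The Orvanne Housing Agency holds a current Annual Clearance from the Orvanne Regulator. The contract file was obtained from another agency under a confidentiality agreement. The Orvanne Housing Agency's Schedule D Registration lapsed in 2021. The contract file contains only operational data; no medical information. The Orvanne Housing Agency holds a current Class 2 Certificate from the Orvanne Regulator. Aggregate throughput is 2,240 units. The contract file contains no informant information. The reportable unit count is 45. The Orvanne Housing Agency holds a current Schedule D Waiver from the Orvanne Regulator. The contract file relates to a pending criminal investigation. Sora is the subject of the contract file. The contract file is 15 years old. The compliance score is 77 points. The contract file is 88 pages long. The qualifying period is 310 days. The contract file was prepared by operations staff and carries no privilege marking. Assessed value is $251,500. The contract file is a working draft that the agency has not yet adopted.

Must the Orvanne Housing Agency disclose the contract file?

No — exception (a) applies; the Orvanne Housing Agency is not required to disclose the contract file.

Exception (a)'s conditions are all satisfied: the contract file relates to a pending investigation; the compliance score is 77 points, under the 93 points limit. Under paragraphs (f)–(k): (f) operates (assessed value is $251,500, under the $284,000 limit), but is overridden by (g): (g) is triggered — a current Schedule D Waiver is held. (h) would limit (g) — Sora is the subject of the contract file — but (i) sets (h) aside: (i) operates against (h): the qualifying period is 310 days, under the 315 days limit. (j) is engaged (a current Annual Clearance is held), but is overridden by (k): (k) applies — a current Class 2 Certificate is held. (a) remains available.
Exception (b) requires that the agency holds a current Schedule D Registration from the Orvanne Regulator; but no current Schedule D Registration is held, so (b) is unavailable.
Exception (c) does not apply: the contract file contains no informant information.
Exception (d) fails — the contract file carries no privilege marking.
Exception (e) does not apply: the contract file contains only operational data.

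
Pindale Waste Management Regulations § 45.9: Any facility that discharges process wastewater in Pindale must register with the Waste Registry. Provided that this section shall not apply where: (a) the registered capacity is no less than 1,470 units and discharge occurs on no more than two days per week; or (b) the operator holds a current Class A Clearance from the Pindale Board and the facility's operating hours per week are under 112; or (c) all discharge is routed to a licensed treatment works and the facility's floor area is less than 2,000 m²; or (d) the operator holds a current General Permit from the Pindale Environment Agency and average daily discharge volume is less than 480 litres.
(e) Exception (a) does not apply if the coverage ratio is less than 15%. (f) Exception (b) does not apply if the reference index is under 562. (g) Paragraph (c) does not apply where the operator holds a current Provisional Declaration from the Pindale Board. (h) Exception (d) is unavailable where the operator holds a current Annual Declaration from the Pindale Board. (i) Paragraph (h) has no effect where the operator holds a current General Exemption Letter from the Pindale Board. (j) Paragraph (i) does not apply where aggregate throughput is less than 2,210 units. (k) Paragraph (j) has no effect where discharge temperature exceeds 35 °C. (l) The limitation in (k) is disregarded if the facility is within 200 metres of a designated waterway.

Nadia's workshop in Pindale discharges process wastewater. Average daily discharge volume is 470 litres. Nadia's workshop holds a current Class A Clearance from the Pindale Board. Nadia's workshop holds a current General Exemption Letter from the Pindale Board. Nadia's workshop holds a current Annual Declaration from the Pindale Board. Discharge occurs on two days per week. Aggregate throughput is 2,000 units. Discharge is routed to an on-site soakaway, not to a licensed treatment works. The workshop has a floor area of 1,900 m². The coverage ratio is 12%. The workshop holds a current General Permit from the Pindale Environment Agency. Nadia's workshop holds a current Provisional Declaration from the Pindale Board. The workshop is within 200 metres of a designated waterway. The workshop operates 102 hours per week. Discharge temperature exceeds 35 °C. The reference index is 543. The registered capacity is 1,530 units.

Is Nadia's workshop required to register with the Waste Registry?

Exception (a): the registered capacity is 1,530 units, meeting the 1,470 units threshold; discharge occurs on no more than two days per week — every condition holds. Turning to paragraph (e): (e) is triggered — the coverage ratio is 12%, less than the 15% limit. (a) is therefore removed.
All of (b)'s requirements are met (a current Class A Clearance is held; the facility's operating hours per week are 102, under the 112 limit). But: (f) applies — the reference index is 543, under the 562 limit. So (b) is unavailable.
Exception (c) requires that all discharge is routed to a licensed treatment works; but discharge is not routed to a licensed treatment works, so (c) is unavailable.
Exception (d): a current General Permit is held; average daily discharge volume is 470 litres, less than the 480 litres limit — every condition holds. But: (h) is engaged — a current Annual Declaration is held. (i) would limit (h) — a current General Exemption Letter is held — but (j) sets (i) aside: (j) operates — aggregate throughput is 2,000 units, less than the 2,210 units limit. (k) applies (discharge temperature exceeds 35 °C), but yields to (l): (l) operates against (k): the workshop is within 200 m of a designated waterway. Exception (d) does not apply.
No exception is made out. Nadia's workshop falls within the general rule.

Yes — Nadia's workshop must register with the Waste Registry.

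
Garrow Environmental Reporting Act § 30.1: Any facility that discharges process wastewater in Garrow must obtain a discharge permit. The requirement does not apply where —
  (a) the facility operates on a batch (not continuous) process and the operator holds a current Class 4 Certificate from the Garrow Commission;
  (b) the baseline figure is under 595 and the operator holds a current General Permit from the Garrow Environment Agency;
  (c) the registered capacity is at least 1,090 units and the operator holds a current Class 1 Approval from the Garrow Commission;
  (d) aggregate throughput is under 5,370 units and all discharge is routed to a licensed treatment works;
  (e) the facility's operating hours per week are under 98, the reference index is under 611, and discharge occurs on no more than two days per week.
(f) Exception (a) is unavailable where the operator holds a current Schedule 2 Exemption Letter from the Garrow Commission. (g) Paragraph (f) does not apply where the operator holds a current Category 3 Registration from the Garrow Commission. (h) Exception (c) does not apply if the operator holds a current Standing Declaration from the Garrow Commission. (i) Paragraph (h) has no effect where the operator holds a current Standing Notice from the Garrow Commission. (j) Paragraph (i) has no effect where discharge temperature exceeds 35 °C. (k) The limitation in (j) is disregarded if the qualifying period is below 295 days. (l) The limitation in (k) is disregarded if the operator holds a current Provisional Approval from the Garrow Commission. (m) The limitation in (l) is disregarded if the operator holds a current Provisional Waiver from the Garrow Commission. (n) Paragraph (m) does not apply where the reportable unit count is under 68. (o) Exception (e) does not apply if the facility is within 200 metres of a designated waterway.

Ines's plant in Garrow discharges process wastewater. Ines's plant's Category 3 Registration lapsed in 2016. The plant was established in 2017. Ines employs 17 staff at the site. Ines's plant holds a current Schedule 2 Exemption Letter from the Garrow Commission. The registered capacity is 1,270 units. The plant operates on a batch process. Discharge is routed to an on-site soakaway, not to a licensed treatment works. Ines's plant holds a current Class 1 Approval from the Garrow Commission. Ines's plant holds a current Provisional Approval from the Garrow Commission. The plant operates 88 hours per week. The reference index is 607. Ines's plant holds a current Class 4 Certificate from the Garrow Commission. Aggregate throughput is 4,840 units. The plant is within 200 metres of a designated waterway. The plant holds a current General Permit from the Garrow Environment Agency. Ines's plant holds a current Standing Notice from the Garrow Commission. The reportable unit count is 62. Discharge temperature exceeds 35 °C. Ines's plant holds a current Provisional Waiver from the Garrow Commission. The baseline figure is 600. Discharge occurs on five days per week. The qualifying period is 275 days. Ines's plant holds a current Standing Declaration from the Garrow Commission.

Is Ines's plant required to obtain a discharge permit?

Yes — Ines's plant must obtain a discharge permit.

Exception (a) is satisfied on its face — the facility operates on a batch process; a current Class 4 Certificate is held. However, paragraphs (f)–(g) must be considered: (f) is triggered — a current Schedule 2 Exemption Letter is held. (g) is not engaged (no current Category 3 Registration is held), so (f) stands. So (a) is unavailable.
Exception (b) fails — the baseline figure is 600, not under 595.
Exception (c)'s conditions are all satisfied: the registered capacity is 1,270 units, meeting the 1,090 units threshold; a current Class 1 Approval is held. But: (h) operates against (c): a current Standing Declaration is held. (i) would limit (h) — a current Standing Notice is held — but (j) sets (i) aside: (j) applies — discharge temperature exceeds 35 °C. (k) would limit (j) — the qualifying period is 275 days, below the 295 days limit — but (l) sets (k) aside: (l) operates against (k): a current Provisional Approval is held. (m) applies (a current Provisional Waiver is held), but is itself disapplied by (n): (n) is triggered — the reportable unit count is 62, under the 68 limit. So (c) is unavailable.
Exception (d) fails — discharge is not routed to a licensed treatment works.
Exception (e) fails — discharge occurs on five days per week.
No exception is made out. Ines's plant falls within the general rule.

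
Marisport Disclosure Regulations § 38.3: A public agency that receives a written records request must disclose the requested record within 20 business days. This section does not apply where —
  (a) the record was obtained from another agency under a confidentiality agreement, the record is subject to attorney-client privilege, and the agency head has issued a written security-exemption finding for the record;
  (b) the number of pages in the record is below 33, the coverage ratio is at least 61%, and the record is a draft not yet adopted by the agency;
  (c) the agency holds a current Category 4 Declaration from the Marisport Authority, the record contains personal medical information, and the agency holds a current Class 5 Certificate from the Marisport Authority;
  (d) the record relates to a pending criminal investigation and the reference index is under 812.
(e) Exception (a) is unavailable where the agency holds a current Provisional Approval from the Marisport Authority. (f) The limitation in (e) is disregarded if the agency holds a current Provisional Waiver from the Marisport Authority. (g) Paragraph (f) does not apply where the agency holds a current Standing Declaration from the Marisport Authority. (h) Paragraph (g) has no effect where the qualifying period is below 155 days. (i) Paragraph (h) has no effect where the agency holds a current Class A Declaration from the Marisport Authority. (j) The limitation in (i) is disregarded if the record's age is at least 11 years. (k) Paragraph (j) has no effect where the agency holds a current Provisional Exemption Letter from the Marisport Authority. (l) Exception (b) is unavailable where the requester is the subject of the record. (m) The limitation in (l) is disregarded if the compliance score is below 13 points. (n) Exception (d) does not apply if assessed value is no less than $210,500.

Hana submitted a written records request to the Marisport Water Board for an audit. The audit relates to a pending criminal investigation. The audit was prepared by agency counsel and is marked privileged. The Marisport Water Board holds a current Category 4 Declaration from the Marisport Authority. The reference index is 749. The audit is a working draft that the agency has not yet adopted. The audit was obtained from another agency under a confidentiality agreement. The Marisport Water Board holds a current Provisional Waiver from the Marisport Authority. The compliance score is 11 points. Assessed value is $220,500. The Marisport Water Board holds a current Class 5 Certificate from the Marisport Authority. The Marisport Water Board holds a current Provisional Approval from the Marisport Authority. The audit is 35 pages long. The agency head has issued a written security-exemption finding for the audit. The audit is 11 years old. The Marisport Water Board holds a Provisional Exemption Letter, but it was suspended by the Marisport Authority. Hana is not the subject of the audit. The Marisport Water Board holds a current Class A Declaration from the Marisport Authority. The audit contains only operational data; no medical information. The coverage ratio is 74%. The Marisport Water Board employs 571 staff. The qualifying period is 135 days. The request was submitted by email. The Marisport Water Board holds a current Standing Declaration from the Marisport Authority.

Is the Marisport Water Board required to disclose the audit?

No — exception (a) applies; the Marisport Water Board is not required to disclose the audit.

Exception (a)'s conditions are all satisfied: the audit was obtained under a confidentiality agreement; the audit is privileged; a written security-exemption finding has been issued. Under paragraphs (e)–(k): (e) would limit (a) — a current Provisional Approval is held — but (f) sets (e) aside: (f) operates against (e): a current Provisional Waiver is held. (g) would limit (f) — a current Standing Declaration is held — but (h) sets (g) aside: (h) operates against (g): the qualifying period is 135 days, below the 155 days limit. (i) would limit (h) — a current Class A Declaration is held — but (j) sets (i) aside: (j) applies — the record's age is 11 years, meeting the 11 years threshold. (k), which would lift (j), is inapplicable — there is no Provisional Exemption Letter in force. So (a) applies.
Exception (b) requires that the number of pages in the record is below 33; but the number of pages in the record is 35, not below 33, so (b) is unavailable.
Exception (c) fails — the audit contains only operational data.
All of (d)'s requirements are met (the audit relates to a pending investigation; the reference index is 749, under the 812 limit). But: (n) operates against (d): assessed value is $220,500, meeting the $210,500 threshold. Exception (d) does not apply.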